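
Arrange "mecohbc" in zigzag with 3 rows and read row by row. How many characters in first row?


Zigzag "mecohbc" into 3 rows:
Placing characters:
  'm' => row 0
  'e' => row 1
  'c' => row 2
  'o' => row 1
  'h' => row 0
  'b' => row 1
  'c' => row 2
Rows:
  Row 0: "mh"
  Row 1: "eob"
  Row 2: "cc"
First row length: 2

2


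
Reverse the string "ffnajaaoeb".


Input: ffnajaaoeb
Reading characters right to left:
  Position 9: 'b'
  Position 8: 'e'
  Position 7: 'o'
  Position 6: 'a'
  Position 5: 'a'
  Position 4: 'j'
  Position 3: 'a'
  Position 2: 'n'
  Position 1: 'f'
  Position 0: 'f'
Reversed: beoaajanff

beoaajanff


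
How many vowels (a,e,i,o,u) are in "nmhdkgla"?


Input: nmhdkgla
Checking each character:
  'n' at position 0: consonant
  'm' at position 1: consonant
  'h' at position 2: consonant
  'd' at position 3: consonant
  'k' at position 4: consonant
  'g' at position 5: consonant
  'l' at position 6: consonant
  'a' at position 7: vowel (running total: 1)
Total vowels: 1

1


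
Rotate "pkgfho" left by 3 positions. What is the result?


Input: "pkgfho", rotate left by 3
First 3 characters: "pkg"
Remaining characters: "fho"
Concatenate remaining + first: "fho" + "pkg" = "fhopkg"

fhopkg


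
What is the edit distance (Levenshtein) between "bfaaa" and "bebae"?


Computing edit distance: "bfaaa" -> "bebae"
DP table:
           b    e    b    a    e
      0    1    2    3    4    5
  b   1    0    1    2    3    4
  f   2    1    1    2    3    4
  a   3    2    2    2    2    3
  a   4    3    3    3    2    3
  a   5    4    4    4    3    3
Edit distance = dp[5][5] = 3

3


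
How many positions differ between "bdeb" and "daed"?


Comparing "bdeb" and "daed" position by position:
  Position 0: 'b' vs 'd' => DIFFER
  Position 1: 'd' vs 'a' => DIFFER
  Position 2: 'e' vs 'e' => same
  Position 3: 'b' vs 'd' => DIFFER
Positions that differ: 3

3


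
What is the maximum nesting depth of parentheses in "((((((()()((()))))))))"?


Input: "((((((()()((()))))))))"
Tracking depth:
  Position 0 '(': depth becomes 1
  Position 1 '(': depth becomes 2
  Position 2 '(': depth becomes 3
  Position 3 '(': depth becomes 4
  Position 4 '(': depth becomes 5
  Position 5 '(': depth becomes 6
  Position 6 '(': depth becomes 7
  Position 7 ')': depth becomes 6
  Position 8 '(': depth becomes 7
  Position 9 ')': depth becomes 6
  Position 10 '(': depth becomes 7
  Position 11 '(': depth becomes 8
  Position 12 '(': depth becomes 9
  Position 13 ')': depth becomes 8
  Position 14 ')': depth becomes 7
  Position 15 ')': depth becomes 6
  Position 16 ')': depth becomes 5
  Position 17 ')': depth becomes 4
  Position 18 ')': depth becomes 3
  Position 19 ')': depth becomes 2
  Position 20 ')': depth becomes 1
  Position 21 ')': depth becomes 0
Maximum depth reached: 9

9


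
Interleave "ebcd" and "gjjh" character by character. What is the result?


Interleaving "ebcd" and "gjjh":
  Position 0: 'e' from first, 'g' from second => "eg"
  Position 1: 'b' from first, 'j' from second => "bj"
  Position 2: 'c' from first, 'j' from second => "cj"
  Position 3: 'd' from first, 'h' from second => "dh"
Result: egbjcjdh

egbjcjdh


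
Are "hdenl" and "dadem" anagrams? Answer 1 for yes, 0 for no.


Strings: "hdenl", "dadem"
Sorted first:  dehln
Sorted second: addem
Differ at position 0: 'd' vs 'a' => not anagrams

0


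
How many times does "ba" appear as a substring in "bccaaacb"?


Searching for "ba" in "bccaaacb"
Scanning each position:
  Position 0: "bc" => no
  Position 1: "cc" => no
  Position 2: "ca" => no
  Position 3: "aa" => no
  Position 4: "aa" => no
  Position 5: "ac" => no
  Position 6: "cb" => no
Total occurrences: 0

0


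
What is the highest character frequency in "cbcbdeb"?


Input: cbcbdeb
Character counts:
  'b': 3
  'c': 2
  'd': 1
  'e': 1
Maximum frequency: 3

3


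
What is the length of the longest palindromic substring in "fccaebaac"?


Input: "fccaebaac"
Checking substrings for palindromes:
  [1:3] "cc" (len 2) => palindrome
  [6:8] "aa" (len 2) => palindrome
Longest palindromic substring: "cc" with length 2

2


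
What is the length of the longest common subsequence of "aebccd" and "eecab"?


LCS of "aebccd" and "eecab"
DP table:
           e    e    c    a    b
      0    0    0    0    0    0
  a   0    0    0    0    1    1
  e   0    1    1    1    1    1
  b   0    1    1    1    1    2
  c   0    1    1    2    2    2
  c   0    1    1    2    2    2
  d   0    1    1    2    2    2
LCS length = dp[6][5] = 2

2


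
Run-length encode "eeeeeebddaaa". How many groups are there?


Input: eeeeeebddaaa
Scanning for consecutive runs:
  Group 1: 'e' x 6 (positions 0-5)
  Group 2: 'b' x 1 (positions 6-6)
  Group 3: 'd' x 2 (positions 7-8)
  Group 4: 'a' x 3 (positions 9-11)
Total groups: 4

4


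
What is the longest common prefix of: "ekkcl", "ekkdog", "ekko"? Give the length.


Words: ekkcl, ekkdog, ekko
  Position 0: all 'e' => match
  Position 1: all 'k' => match
  Position 2: all 'k' => match
  Position 3: ('c', 'd', 'o') => mismatch, stop
LCP = "ekk" (length 3)

3


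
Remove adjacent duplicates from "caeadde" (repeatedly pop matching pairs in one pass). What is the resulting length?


Input: caeadde
Stack-based adjacent duplicate removal:
  Read 'c': push. Stack: c
  Read 'a': push. Stack: ca
  Read 'e': push. Stack: cae
  Read 'a': push. Stack: caea
  Read 'd': push. Stack: caead
  Read 'd': matches stack top 'd' => pop. Stack: caea
  Read 'e': push. Stack: caeae
Final stack: "caeae" (length 5)

5


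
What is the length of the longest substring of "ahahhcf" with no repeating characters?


Input: "ahahhcf"
Sliding window (track last position of each char):
  Position 0 ('a'): window [0,0] length 1 -- new best
  Position 1 ('h'): window [0,1] length 2 -- new best
  Position 2 ('a'): repeat (last at 0), move window start to 1
  Position 2 ('a'): window [1,2] length 2
  Position 3 ('h'): repeat (last at 1), move window start to 2
  Position 3 ('h'): window [2,3] length 2
  Position 4 ('h'): repeat (last at 3), move window start to 4
  Position 4 ('h'): window [4,4] length 1
  Position 5 ('c'): window [4,5] length 2
  Position 6 ('f'): window [4,6] length 3 -- new best
Longest substring with no repeats: "hcf" with length 3

3


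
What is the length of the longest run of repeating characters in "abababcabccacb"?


Input: "abababcabccacb"
Scanning for longest run:
  Position 1 ('b'): new char, reset run to 1
  Position 2 ('a'): new char, reset run to 1
  Position 3 ('b'): new char, reset run to 1
  Position 4 ('a'): new char, reset run to 1
  Position 5 ('b'): new char, reset run to 1
  Position 6 ('c'): new char, reset run to 1
  Position 7 ('a'): new char, reset run to 1
  Position 8 ('b'): new char, reset run to 1
  Position 9 ('c'): new char, reset run to 1
  Position 10 ('c'): continues run of 'c', length=2
  Position 11 ('a'): new char, reset run to 1
  Position 12 ('c'): new char, reset run to 1
  Position 13 ('b'): new char, reset run to 1
Longest run: 'c' with length 2

2


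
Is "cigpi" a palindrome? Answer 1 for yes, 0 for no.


Input: cigpi
Reversed: ipgic
  Compare pos 0 ('c') with pos 4 ('i'): MISMATCH
  Compare pos 1 ('i') with pos 3 ('p'): MISMATCH
Result: not a palindrome

0


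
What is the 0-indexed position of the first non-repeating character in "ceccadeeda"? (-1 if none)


Input: ceccadeeda
Character frequencies:
  'a': 2
  'c': 3
  'd': 2
  'e': 3
Scanning left to right for freq == 1:
  Position 0 ('c'): freq=3, skip
  Position 1 ('e'): freq=3, skip
  Position 2 ('c'): freq=3, skip
  Position 3 ('c'): freq=3, skip
  Position 4 ('a'): freq=2, skip
  Position 5 ('d'): freq=2, skip
  Position 6 ('e'): freq=3, skip
  Position 7 ('e'): freq=3, skip
  Position 8 ('d'): freq=2, skip
  Position 9 ('a'): freq=2, skip
  No unique character found => answer = -1

-1


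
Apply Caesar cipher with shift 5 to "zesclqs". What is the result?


Caesar cipher: shift "zesclqs" by 5
  'z' (pos 25) + 5 = pos 4 = 'e'
  'e' (pos 4) + 5 = pos 9 = 'j'
  's' (pos 18) + 5 = pos 23 = 'x'
  'c' (pos 2) + 5 = pos 7 = 'h'
  'l' (pos 11) + 5 = pos 16 = 'q'
  'q' (pos 16) + 5 = pos 21 = 'v'
  's' (pos 18) + 5 = pos 23 = 'x'
Result: ejxhqvx

ejxhqvx


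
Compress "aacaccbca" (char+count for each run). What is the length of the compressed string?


Input: aacaccbca
Runs:
  'a' x 2 => "a2"
  'c' x 1 => "c1"
  'a' x 1 => "a1"
  'c' x 2 => "c2"
  'b' x 1 => "b1"
  'c' x 1 => "c1"
  'a' x 1 => "a1"
Compressed: "a2c1a1c2b1c1a1"
Compressed length: 14

14


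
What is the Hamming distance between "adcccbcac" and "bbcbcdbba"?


Comparing "adcccbcac" and "bbcbcdbba" position by position:
  Position 0: 'a' vs 'b' => differ
  Position 1: 'd' vs 'b' => differ
  Position 2: 'c' vs 'c' => same
  Position 3: 'c' vs 'b' => differ
  Position 4: 'c' vs 'c' => same
  Position 5: 'b' vs 'd' => differ
  Position 6: 'c' vs 'b' => differ
  Position 7: 'a' vs 'b' => differ
  Position 8: 'c' vs 'a' => differ
Total differences (Hamming distance): 7

7


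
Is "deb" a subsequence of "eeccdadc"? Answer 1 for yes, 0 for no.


Check if "deb" is a subsequence of "eeccdadc"
Greedy scan:
  Position 0 ('e'): no match needed
  Position 1 ('e'): no match needed
  Position 2 ('c'): no match needed
  Position 3 ('c'): no match needed
  Position 4 ('d'): matches sub[0] = 'd'
  Position 5 ('a'): no match needed
  Position 6 ('d'): no match needed
  Position 7 ('c'): no match needed
Only matched 1/3 characters => not a subsequence

0


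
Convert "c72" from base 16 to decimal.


Input: "c72" in base 16
Positional expansion:
  Digit 'c' (value 12) x 16^2 = 3072
  Digit '7' (value 7) x 16^1 = 112
  Digit '2' (value 2) x 16^0 = 2
Sum = 3186

3186


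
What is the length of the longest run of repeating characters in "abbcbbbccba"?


Input: "abbcbbbccba"
Scanning for longest run:
  Position 1 ('b'): new char, reset run to 1
  Position 2 ('b'): continues run of 'b', length=2
  Position 3 ('c'): new char, reset run to 1
  Position 4 ('b'): new char, reset run to 1
  Position 5 ('b'): continues run of 'b', length=2
  Position 6 ('b'): continues run of 'b', length=3
  Position 7 ('c'): new char, reset run to 1
  Position 8 ('c'): continues run of 'c', length=2
  Position 9 ('b'): new char, reset run to 1
  Position 10 ('a'): new char, reset run to 1
Longest run: 'b' with length 3

3


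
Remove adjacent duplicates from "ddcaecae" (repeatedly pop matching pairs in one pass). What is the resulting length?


Input: ddcaecae
Stack-based adjacent duplicate removal:
  Read 'd': push. Stack: d
  Read 'd': matches stack top 'd' => pop. Stack: (empty)
  Read 'c': push. Stack: c
  Read 'a': push. Stack: ca
  Read 'e': push. Stack: cae
  Read 'c': push. Stack: caec
  Read 'a': push. Stack: caeca
  Read 'e': push. Stack: caecae
Final stack: "caecae" (length 6)

6


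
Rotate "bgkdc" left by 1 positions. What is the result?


Input: "bgkdc", rotate left by 1
First 1 characters: "b"
Remaining characters: "gkdc"
Concatenate remaining + first: "gkdc" + "b" = "gkdcb"

gkdcb


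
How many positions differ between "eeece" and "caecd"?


Comparing "eeece" and "caecd" position by position:
  Position 0: 'e' vs 'c' => DIFFER
  Position 1: 'e' vs 'a' => DIFFER
  Position 2: 'e' vs 'e' => same
  Position 3: 'c' vs 'c' => same
  Position 4: 'e' vs 'd' => DIFFER
Positions that differ: 3

3


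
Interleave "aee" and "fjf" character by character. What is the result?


Interleaving "aee" and "fjf":
  Position 0: 'a' from first, 'f' from second => "af"
  Position 1: 'e' from first, 'j' from second => "ej"
  Position 2: 'e' from first, 'f' from second => "ef"
Result: afejef

afejef


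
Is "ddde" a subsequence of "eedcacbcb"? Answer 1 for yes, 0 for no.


Check if "ddde" is a subsequence of "eedcacbcb"
Greedy scan:
  Position 0 ('e'): no match needed
  Position 1 ('e'): no match needed
  Position 2 ('d'): matches sub[0] = 'd'
  Position 3 ('c'): no match needed
  Position 4 ('a'): no match needed
  Position 5 ('c'): no match needed
  Position 6 ('b'): no match needed
  Position 7 ('c'): no match needed
  Position 8 ('b'): no match needed
Only matched 1/4 characters => not a subsequence

0


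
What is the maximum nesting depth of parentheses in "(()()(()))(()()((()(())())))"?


Input: "(()()(()))(()()((()(())())))"
Tracking depth:
  Position 0 '(': depth becomes 1
  Position 1 '(': depth becomes 2
  Position 2 ')': depth becomes 1
  Position 3 '(': depth becomes 2
  Position 4 ')': depth becomes 1
  Position 5 '(': depth becomes 2
  Position 6 '(': depth becomes 3
  Position 7 ')': depth becomes 2
  Position 8 ')': depth becomes 1
  Position 9 ')': depth becomes 0
  Position 10 '(': depth becomes 1
  Position 11 '(': depth becomes 2
  Position 12 ')': depth becomes 1
  Position 13 '(': depth becomes 2
  Position 14 ')': depth becomes 1
  Position 15 '(': depth becomes 2
  Position 16 '(': depth becomes 3
  Position 17 '(': depth becomes 4
  Position 18 ')': depth becomes 3
  Position 19 '(': depth becomes 4
  Position 20 '(': depth becomes 5
  Position 21 ')': depth becomes 4
  Position 22 ')': depth becomes 3
  Position 23 '(': depth becomes 4
  Position 24 ')': depth becomes 3
  Position 25 ')': depth becomes 2
  Position 26 ')': depth becomes 1
  Position 27 ')': depth becomes 0
Maximum depth reached: 5

5


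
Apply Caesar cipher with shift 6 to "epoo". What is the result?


Caesar cipher: shift "epoo" by 6
  'e' (pos 4) + 6 = pos 10 = 'k'
  'p' (pos 15) + 6 = pos 21 = 'v'
  'o' (pos 14) + 6 = pos 20 = 'u'
  'o' (pos 14) + 6 = pos 20 = 'u'
Result: kvuu

kvuu


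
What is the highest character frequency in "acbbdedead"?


Input: acbbdedead
Character counts:
  'a': 2
  'b': 2
  'c': 1
  'd': 3
  'e': 2
Maximum frequency: 3

3


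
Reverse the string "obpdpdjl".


Input: obpdpdjl
Reading characters right to left:
  Position 7: 'l'
  Position 6: 'j'
  Position 5: 'd'
  Position 4: 'p'
  Position 3: 'd'
  Position 2: 'p'
  Position 1: 'b'
  Position 0: 'o'
Reversed: ljdpdpbo

ljdpdpbo


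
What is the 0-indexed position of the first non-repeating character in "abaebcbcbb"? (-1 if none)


Input: abaebcbcbb
Character frequencies:
  'a': 2
  'b': 5
  'c': 2
  'e': 1
Scanning left to right for freq == 1:
  Position 0 ('a'): freq=2, skip
  Position 1 ('b'): freq=5, skip
  Position 2 ('a'): freq=2, skip
  Position 3 ('e'): unique! => answer = 3

3


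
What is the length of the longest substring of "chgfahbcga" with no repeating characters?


Input: "chgfahbcga"
Sliding window (track last position of each char):
  Position 0 ('c'): window [0,0] length 1 -- new best
  Position 1 ('h'): window [0,1] length 2 -- new best
  Position 2 ('g'): window [0,2] length 3 -- new best
  Position 3 ('f'): window [0,3] length 4 -- new best
  Position 4 ('a'): window [0,4] length 5 -- new best
  Position 5 ('h'): repeat (last at 1), move window start to 2
  Position 5 ('h'): window [2,5] length 4
  Position 6 ('b'): window [2,6] length 5
  Position 7 ('c'): window [2,7] length 6 -- new best
  Position 8 ('g'): repeat (last at 2), move window start to 3
  Position 8 ('g'): window [3,8] length 6
  Position 9 ('a'): repeat (last at 4), move window start to 5
  Position 9 ('a'): window [5,9] length 5
Longest substring with no repeats: "gfahbc" with length 6

6


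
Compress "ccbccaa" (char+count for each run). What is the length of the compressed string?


Input: ccbccaa
Runs:
  'c' x 2 => "c2"
  'b' x 1 => "b1"
  'c' x 2 => "c2"
  'a' x 2 => "a2"
Compressed: "c2b1c2a2"
Compressed length: 8

8


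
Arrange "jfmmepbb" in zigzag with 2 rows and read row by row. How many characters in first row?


Zigzag "jfmmepbb" into 2 rows:
Placing characters:
  'j' => row 0
  'f' => row 1
  'm' => row 0
  'm' => row 1
  'e' => row 0
  'p' => row 1
  'b' => row 0
  'b' => row 1
Rows:
  Row 0: "jmeb"
  Row 1: "fmpb"
First row length: 4

4


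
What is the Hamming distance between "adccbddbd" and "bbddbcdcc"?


Comparing "adccbddbd" and "bbddbcdcc" position by position:
  Position 0: 'a' vs 'b' => differ
  Position 1: 'd' vs 'b' => differ
  Position 2: 'c' vs 'd' => differ
  Position 3: 'c' vs 'd' => differ
  Position 4: 'b' vs 'b' => same
  Position 5: 'd' vs 'c' => differ
  Position 6: 'd' vs 'd' => same
  Position 7: 'b' vs 'c' => differ
  Position 8: 'd' vs 'c' => differ
Total differences (Hamming distance): 7

7


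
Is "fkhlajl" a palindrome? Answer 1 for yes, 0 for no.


Input: fkhlajl
Reversed: ljalhkf
  Compare pos 0 ('f') with pos 6 ('l'): MISMATCH
  Compare pos 1 ('k') with pos 5 ('j'): MISMATCH
  Compare pos 2 ('h') with pos 4 ('a'): MISMATCH
Result: not a palindrome

0


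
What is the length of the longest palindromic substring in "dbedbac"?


Input: "dbedbac"
Checking substrings for palindromes:
  No multi-char palindromic substrings found
Longest palindromic substring: "d" with length 1

1


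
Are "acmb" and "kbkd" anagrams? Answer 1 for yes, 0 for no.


Strings: "acmb", "kbkd"
Sorted first:  abcm
Sorted second: bdkk
Differ at position 0: 'a' vs 'b' => not anagrams

0


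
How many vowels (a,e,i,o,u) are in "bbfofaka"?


Input: bbfofaka
Checking each character:
  'b' at position 0: consonant
  'b' at position 1: consonant
  'f' at position 2: consonant
  'o' at position 3: vowel (running total: 1)
  'f' at position 4: consonant
  'a' at position 5: vowel (running total: 2)
  'k' at position 6: consonant
  'a' at position 7: vowel (running total: 3)
Total vowels: 3

3


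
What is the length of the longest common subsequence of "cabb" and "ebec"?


LCS of "cabb" and "ebec"
DP table:
           e    b    e    c
      0    0    0    0    0
  c   0    0    0    0    1
  a   0    0    0    0    1
  b   0    0    1    1    1
  b   0    0    1    1    1
LCS length = dp[4][4] = 1

1


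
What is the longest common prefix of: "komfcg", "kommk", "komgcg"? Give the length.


Words: komfcg, kommk, komgcg
  Position 0: all 'k' => match
  Position 1: all 'o' => match
  Position 2: all 'm' => match
  Position 3: ('f', 'm', 'g') => mismatch, stop
LCP = "kom" (length 3)

3


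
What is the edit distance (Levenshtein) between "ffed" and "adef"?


Computing edit distance: "ffed" -> "adef"
DP table:
           a    d    e    f
      0    1    2    3    4
  f   1    1    2    3    3
  f   2    2    2    3    3
  e   3    3    3    2    3
  d   4    4    3    3    3
Edit distance = dp[4][4] = 3

3


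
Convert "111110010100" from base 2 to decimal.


Input: "111110010100" in base 2
Positional expansion:
  Digit '1' (value 1) x 2^11 = 2048
  Digit '1' (value 1) x 2^10 = 1024
  Digit '1' (value 1) x 2^9 = 512
  Digit '1' (value 1) x 2^8 = 256
  Digit '1' (value 1) x 2^7 = 128
  Digit '0' (value 0) x 2^6 = 0
  Digit '0' (value 0) x 2^5 = 0
  Digit '1' (value 1) x 2^4 = 16
  Digit '0' (value 0) x 2^3 = 0
  Digit '1' (value 1) x 2^2 = 4
  Digit '0' (value 0) x 2^1 = 0
  Digit '0' (value 0) x 2^0 = 0
Sum = 3988

3988


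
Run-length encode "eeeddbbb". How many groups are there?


Input: eeeddbbb
Scanning for consecutive runs:
  Group 1: 'e' x 3 (positions 0-2)
  Group 2: 'd' x 2 (positions 3-4)
  Group 3: 'b' x 3 (positions 5-7)
Total groups: 3

3


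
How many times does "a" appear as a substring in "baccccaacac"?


Searching for "a" in "baccccaacac"
Scanning each position:
  Position 0: "b" => no
  Position 1: "a" => MATCH
  Position 2: "c" => no
  Position 3: "c" => no
  Position 4: "c" => no
  Position 5: "c" => no
  Position 6: "a" => MATCH
  Position 7: "a" => MATCH
  Position 8: "c" => no
  Position 9: "a" => MATCH
  Position 10: "c" => no
Total occurrences: 4

4


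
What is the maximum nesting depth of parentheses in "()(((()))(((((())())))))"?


Input: "()(((()))(((((())())))))"
Tracking depth:
  Position 0 '(': depth becomes 1
  Position 1 ')': depth becomes 0
  Position 2 '(': depth becomes 1
  Position 3 '(': depth becomes 2
  Position 4 '(': depth becomes 3
  Position 5 '(': depth becomes 4
  Position 6 ')': depth becomes 3
  Position 7 ')': depth becomes 2
  Position 8 ')': depth becomes 1
  Position 9 '(': depth becomes 2
  Position 10 '(': depth becomes 3
  Position 11 '(': depth becomes 4
  Position 12 '(': depth becomes 5
  Position 13 '(': depth becomes 6
  Position 14 '(': depth becomes 7
  Position 15 ')': depth becomes 6
  Position 16 ')': depth becomes 5
  Position 17 '(': depth becomes 6
  Position 18 ')': depth becomes 5
  Position 19 ')': depth becomes 4
  Position 20 ')': depth becomes 3
  Position 21 ')': depth becomes 2
  Position 22 ')': depth becomes 1
  Position 23 ')': depth becomes 0
Maximum depth reached: 7

7


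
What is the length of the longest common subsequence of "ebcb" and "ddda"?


LCS of "ebcb" and "ddda"
DP table:
           d    d    d    a
      0    0    0    0    0
  e   0    0    0    0    0
  b   0    0    0    0    0
  c   0    0    0    0    0
  b   0    0    0    0    0
LCS length = dp[4][4] = 0

0


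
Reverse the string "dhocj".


Input: dhocj
Reading characters right to left:
  Position 4: 'j'
  Position 3: 'c'
  Position 2: 'o'
  Position 1: 'h'
  Position 0: 'd'
Reversed: jcohd

jcohd


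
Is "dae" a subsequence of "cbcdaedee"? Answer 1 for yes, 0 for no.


Check if "dae" is a subsequence of "cbcdaedee"
Greedy scan:
  Position 0 ('c'): no match needed
  Position 1 ('b'): no match needed
  Position 2 ('c'): no match needed
  Position 3 ('d'): matches sub[0] = 'd'
  Position 4 ('a'): matches sub[1] = 'a'
  Position 5 ('e'): matches sub[2] = 'e'
  Position 6 ('d'): no match needed
  Position 7 ('e'): no match needed
  Position 8 ('e'): no match needed
All 3 characters matched => is a subsequence

1


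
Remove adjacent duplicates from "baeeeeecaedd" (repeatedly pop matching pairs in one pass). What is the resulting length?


Input: baeeeeecaedd
Stack-based adjacent duplicate removal:
  Read 'b': push. Stack: b
  Read 'a': push. Stack: ba
  Read 'e': push. Stack: bae
  Read 'e': matches stack top 'e' => pop. Stack: ba
  Read 'e': push. Stack: bae
  Read 'e': matches stack top 'e' => pop. Stack: ba
  Read 'e': push. Stack: bae
  Read 'c': push. Stack: baec
  Read 'a': push. Stack: baeca
  Read 'e': push. Stack: baecae
  Read 'd': push. Stack: baecaed
  Read 'd': matches stack top 'd' => pop. Stack: baecae
Final stack: "baecae" (length 6)

6


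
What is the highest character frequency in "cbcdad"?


Input: cbcdad
Character counts:
  'a': 1
  'b': 1
  'c': 2
  'd': 2
Maximum frequency: 2

2


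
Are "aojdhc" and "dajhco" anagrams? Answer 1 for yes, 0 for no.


Strings: "aojdhc", "dajhco"
Sorted first:  acdhjo
Sorted second: acdhjo
Sorted forms match => anagrams

1


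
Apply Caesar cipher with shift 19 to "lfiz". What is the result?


Caesar cipher: shift "lfiz" by 19
  'l' (pos 11) + 19 = pos 4 = 'e'
  'f' (pos 5) + 19 = pos 24 = 'y'
  'i' (pos 8) + 19 = pos 1 = 'b'
  'z' (pos 25) + 19 = pos 18 = 's'
Result: eybs

eybs


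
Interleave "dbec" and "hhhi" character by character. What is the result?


Interleaving "dbec" and "hhhi":
  Position 0: 'd' from first, 'h' from second => "dh"
  Position 1: 'b' from first, 'h' from second => "bh"
  Position 2: 'e' from first, 'h' from second => "eh"
  Position 3: 'c' from first, 'i' from second => "ci"
Result: dhbhehci

dhbhehci


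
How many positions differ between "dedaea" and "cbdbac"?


Comparing "dedaea" and "cbdbac" position by position:
  Position 0: 'd' vs 'c' => DIFFER
  Position 1: 'e' vs 'b' => DIFFER
  Position 2: 'd' vs 'd' => same
  Position 3: 'a' vs 'b' => DIFFER
  Position 4: 'e' vs 'a' => DIFFER
  Position 5: 'a' vs 'c' => DIFFER
Positions that differ: 5

5


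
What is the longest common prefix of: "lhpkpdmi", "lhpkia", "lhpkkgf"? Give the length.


Words: lhpkpdmi, lhpkia, lhpkkgf
  Position 0: all 'l' => match
  Position 1: all 'h' => match
  Position 2: all 'p' => match
  Position 3: all 'k' => match
  Position 4: ('p', 'i', 'k') => mismatch, stop
LCP = "lhpk" (length 4)

4


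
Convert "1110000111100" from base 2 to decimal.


Input: "1110000111100" in base 2
Positional expansion:
  Digit '1' (value 1) x 2^12 = 4096
  Digit '1' (value 1) x 2^11 = 2048
  Digit '1' (value 1) x 2^10 = 1024
  Digit '0' (value 0) x 2^9 = 0
  Digit '0' (value 0) x 2^8 = 0
  Digit '0' (value 0) x 2^7 = 0
  Digit '0' (value 0) x 2^6 = 0
  Digit '1' (value 1) x 2^5 = 32
  Digit '1' (value 1) x 2^4 = 16
  Digit '1' (value 1) x 2^3 = 8
  Digit '1' (value 1) x 2^2 = 4
  Digit '0' (value 0) x 2^1 = 0
  Digit '0' (value 0) x 2^0 = 0
Sum = 7228

7228


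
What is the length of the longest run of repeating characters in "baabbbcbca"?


Input: "baabbbcbca"
Scanning for longest run:
  Position 1 ('a'): new char, reset run to 1
  Position 2 ('a'): continues run of 'a', length=2
  Position 3 ('b'): new char, reset run to 1
  Position 4 ('b'): continues run of 'b', length=2
  Position 5 ('b'): continues run of 'b', length=3
  Position 6 ('c'): new char, reset run to 1
  Position 7 ('b'): new char, reset run to 1
  Position 8 ('c'): new char, reset run to 1
  Position 9 ('a'): new char, reset run to 1
Longest run: 'b' with length 3

3


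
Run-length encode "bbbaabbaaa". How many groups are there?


Input: bbbaabbaaa
Scanning for consecutive runs:
  Group 1: 'b' x 3 (positions 0-2)
  Group 2: 'a' x 2 (positions 3-4)
  Group 3: 'b' x 2 (positions 5-6)
  Group 4: 'a' x 3 (positions 7-9)
Total groups: 4

4


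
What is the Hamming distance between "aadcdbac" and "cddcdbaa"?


Comparing "aadcdbac" and "cddcdbaa" position by position:
  Position 0: 'a' vs 'c' => differ
  Position 1: 'a' vs 'd' => differ
  Position 2: 'd' vs 'd' => same
  Position 3: 'c' vs 'c' => same
  Position 4: 'd' vs 'd' => same
  Position 5: 'b' vs 'b' => same
  Position 6: 'a' vs 'a' => same
  Position 7: 'c' vs 'a' => differ
Total differences (Hamming distance): 3

3


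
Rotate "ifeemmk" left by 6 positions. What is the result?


Input: "ifeemmk", rotate left by 6
First 6 characters: "ifeemm"
Remaining characters: "k"
Concatenate remaining + first: "k" + "ifeemm" = "kifeemm"

kifeemm


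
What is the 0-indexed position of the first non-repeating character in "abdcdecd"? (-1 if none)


Input: abdcdecd
Character frequencies:
  'a': 1
  'b': 1
  'c': 2
  'd': 3
  'e': 1
Scanning left to right for freq == 1:
  Position 0 ('a'): unique! => answer = 0

0


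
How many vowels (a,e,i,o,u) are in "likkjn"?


Input: likkjn
Checking each character:
  'l' at position 0: consonant
  'i' at position 1: vowel (running total: 1)
  'k' at position 2: consonant
  'k' at position 3: consonant
  'j' at position 4: consonant
  'n' at position 5: consonant
Total vowels: 1

1


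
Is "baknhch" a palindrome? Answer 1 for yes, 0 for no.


Input: baknhch
Reversed: hchnkab
  Compare pos 0 ('b') with pos 6 ('h'): MISMATCH
  Compare pos 1 ('a') with pos 5 ('c'): MISMATCH
  Compare pos 2 ('k') with pos 4 ('h'): MISMATCH
Result: not a palindrome

0


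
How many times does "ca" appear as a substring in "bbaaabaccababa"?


Searching for "ca" in "bbaaabaccababa"
Scanning each position:
  Position 0: "bb" => no
  Position 1: "ba" => no
  Position 2: "aa" => no
  Position 3: "aa" => no
  Position 4: "ab" => no
  Position 5: "ba" => no
  Position 6: "ac" => no
  Position 7: "cc" => no
  Position 8: "ca" => MATCH
  Position 9: "ab" => no
  Position 10: "ba" => no
  Position 11: "ab" => no
  Position 12: "ba" => no
Total occurrences: 1

1


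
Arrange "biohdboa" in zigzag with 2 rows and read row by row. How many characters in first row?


Zigzag "biohdboa" into 2 rows:
Placing characters:
  'b' => row 0
  'i' => row 1
  'o' => row 0
  'h' => row 1
  'd' => row 0
  'b' => row 1
  'o' => row 0
  'a' => row 1
Rows:
  Row 0: "bodo"
  Row 1: "ihba"
First row length: 4

4


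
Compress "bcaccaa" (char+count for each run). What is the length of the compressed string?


Input: bcaccaa
Runs:
  'b' x 1 => "b1"
  'c' x 1 => "c1"
  'a' x 1 => "a1"
  'c' x 2 => "c2"
  'a' x 2 => "a2"
Compressed: "b1c1a1c2a2"
Compressed length: 10

10


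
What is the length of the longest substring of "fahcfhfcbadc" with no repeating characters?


Input: "fahcfhfcbadc"
Sliding window (track last position of each char):
  Position 0 ('f'): window [0,0] length 1 -- new best
  Position 1 ('a'): window [0,1] length 2 -- new best
  Position 2 ('h'): window [0,2] length 3 -- new best
  Position 3 ('c'): window [0,3] length 4 -- new best
  Position 4 ('f'): repeat (last at 0), move window start to 1
  Position 4 ('f'): window [1,4] length 4
  Position 5 ('h'): repeat (last at 2), move window start to 3
  Position 5 ('h'): window [3,5] length 3
  Position 6 ('f'): repeat (last at 4), move window start to 5
  Position 6 ('f'): window [5,6] length 2
  Position 7 ('c'): window [5,7] length 3
  Position 8 ('b'): window [5,8] length 4
  Position 9 ('a'): window [5,9] length 5 -- new best
  Position 10 ('d'): window [5,10] length 6 -- new best
  Position 11 ('c'): repeat (last at 7), move window start to 8
  Position 11 ('c'): window [8,11] length 4
Longest substring with no repeats: "hfcbad" with length 6

6


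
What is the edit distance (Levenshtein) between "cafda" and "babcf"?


Computing edit distance: "cafda" -> "babcf"
DP table:
           b    a    b    c    f
      0    1    2    3    4    5
  c   1    1    2    3    3    4
  a   2    2    1    2    3    4
  f   3    3    2    2    3    3
  d   4    4    3    3    3    4
  a   5    5    4    4    4    4
Edit distance = dp[5][5] = 4

4


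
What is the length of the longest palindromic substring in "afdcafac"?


Input: "afdcafac"
Checking substrings for palindromes:
  [3:8] "cafac" (len 5) => palindrome
  [4:7] "afa" (len 3) => palindrome
Longest palindromic substring: "cafac" with length 5

5


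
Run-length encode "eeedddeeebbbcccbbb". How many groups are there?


Input: eeedddeeebbbcccbbb
Scanning for consecutive runs:
  Group 1: 'e' x 3 (positions 0-2)
  Group 2: 'd' x 3 (positions 3-5)
  Group 3: 'e' x 3 (positions 6-8)
  Group 4: 'b' x 3 (positions 9-11)
  Group 5: 'c' x 3 (positions 12-14)
  Group 6: 'b' x 3 (positions 15-17)
Total groups: 6

6


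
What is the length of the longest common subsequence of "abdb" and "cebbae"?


LCS of "abdb" and "cebbae"
DP table:
           c    e    b    b    a    e
      0    0    0    0    0    0    0
  a   0    0    0    0    0    1    1
  b   0    0    0    1    1    1    1
  d   0    0    0    1    1    1    1
  b   0    0    0    1    2    2    2
LCS length = dp[4][6] = 2

2


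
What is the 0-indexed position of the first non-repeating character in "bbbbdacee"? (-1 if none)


Input: bbbbdacee
Character frequencies:
  'a': 1
  'b': 4
  'c': 1
  'd': 1
  'e': 2
Scanning left to right for freq == 1:
  Position 0 ('b'): freq=4, skip
  Position 1 ('b'): freq=4, skip
  Position 2 ('b'): freq=4, skip
  Position 3 ('b'): freq=4, skip
  Position 4 ('d'): unique! => answer = 4

4


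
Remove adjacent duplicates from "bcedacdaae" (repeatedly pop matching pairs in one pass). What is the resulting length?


Input: bcedacdaae
Stack-based adjacent duplicate removal:
  Read 'b': push. Stack: b
  Read 'c': push. Stack: bc
  Read 'e': push. Stack: bce
  Read 'd': push. Stack: bced
  Read 'a': push. Stack: bceda
  Read 'c': push. Stack: bcedac
  Read 'd': push. Stack: bcedacd
  Read 'a': push. Stack: bcedacda
  Read 'a': matches stack top 'a' => pop. Stack: bcedacd
  Read 'e': push. Stack: bcedacde
Final stack: "bcedacde" (length 8)

8


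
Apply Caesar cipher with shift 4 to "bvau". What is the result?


Caesar cipher: shift "bvau" by 4
  'b' (pos 1) + 4 = pos 5 = 'f'
  'v' (pos 21) + 4 = pos 25 = 'z'
  'a' (pos 0) + 4 = pos 4 = 'e'
  'u' (pos 20) + 4 = pos 24 = 'y'
Result: fzey

fzey


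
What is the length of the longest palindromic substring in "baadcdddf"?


Input: "baadcdddf"
Checking substrings for palindromes:
  [3:6] "dcd" (len 3) => palindrome
  [5:8] "ddd" (len 3) => palindrome
  [1:3] "aa" (len 2) => palindrome
  [5:7] "dd" (len 2) => palindrome
  [6:8] "dd" (len 2) => palindrome
Longest palindromic substring: "dcd" with length 3

3


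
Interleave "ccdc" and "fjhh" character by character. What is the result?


Interleaving "ccdc" and "fjhh":
  Position 0: 'c' from first, 'f' from second => "cf"
  Position 1: 'c' from first, 'j' from second => "cj"
  Position 2: 'd' from first, 'h' from second => "dh"
  Position 3: 'c' from first, 'h' from second => "ch"
Result: cfcjdhch

cfcjdhch


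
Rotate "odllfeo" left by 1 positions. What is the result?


Input: "odllfeo", rotate left by 1
First 1 characters: "o"
Remaining characters: "dllfeo"
Concatenate remaining + first: "dllfeo" + "o" = "dllfeoo"

dllfeoo


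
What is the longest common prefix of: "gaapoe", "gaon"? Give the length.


Words: gaapoe, gaon
  Position 0: all 'g' => match
  Position 1: all 'a' => match
  Position 2: ('a', 'o') => mismatch, stop
LCP = "ga" (length 2)

2


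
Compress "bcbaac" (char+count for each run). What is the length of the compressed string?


Input: bcbaac
Runs:
  'b' x 1 => "b1"
  'c' x 1 => "c1"
  'b' x 1 => "b1"
  'a' x 2 => "a2"
  'c' x 1 => "c1"
Compressed: "b1c1b1a2c1"
Compressed length: 10

10


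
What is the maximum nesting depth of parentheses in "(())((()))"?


Input: "(())((()))"
Tracking depth:
  Position 0 '(': depth becomes 1
  Position 1 '(': depth becomes 2
  Position 2 ')': depth becomes 1
  Position 3 ')': depth becomes 0
  Position 4 '(': depth becomes 1
  Position 5 '(': depth becomes 2
  Position 6 '(': depth becomes 3
  Position 7 ')': depth becomes 2
  Position 8 ')': depth becomes 1
  Position 9 ')': depth becomes 0
Maximum depth reached: 3

3


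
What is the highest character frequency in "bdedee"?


Input: bdedee
Character counts:
  'b': 1
  'd': 2
  'e': 3
Maximum frequency: 3

3


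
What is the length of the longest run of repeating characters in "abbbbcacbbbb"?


Input: "abbbbcacbbbb"
Scanning for longest run:
  Position 1 ('b'): new char, reset run to 1
  Position 2 ('b'): continues run of 'b', length=2
  Position 3 ('b'): continues run of 'b', length=3
  Position 4 ('b'): continues run of 'b', length=4
  Position 5 ('c'): new char, reset run to 1
  Position 6 ('a'): new char, reset run to 1
  Position 7 ('c'): new char, reset run to 1
  Position 8 ('b'): new char, reset run to 1
  Position 9 ('b'): continues run of 'b', length=2
  Position 10 ('b'): continues run of 'b', length=3
  Position 11 ('b'): continues run of 'b', length=4
Longest run: 'b' with length 4

4


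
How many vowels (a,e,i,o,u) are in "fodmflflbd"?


Input: fodmflflbd
Checking each character:
  'f' at position 0: consonant
  'o' at position 1: vowel (running total: 1)
  'd' at position 2: consonant
  'm' at position 3: consonant
  'f' at position 4: consonant
  'l' at position 5: consonant
  'f' at position 6: consonant
  'l' at position 7: consonant
  'b' at position 8: consonant
  'd' at position 9: consonant
Total vowels: 1

1


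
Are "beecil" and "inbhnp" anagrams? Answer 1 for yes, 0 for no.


Strings: "beecil", "inbhnp"
Sorted first:  bceeil
Sorted second: bhinnp
Differ at position 1: 'c' vs 'h' => not anagrams

0


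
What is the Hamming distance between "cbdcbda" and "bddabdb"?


Comparing "cbdcbda" and "bddabdb" position by position:
  Position 0: 'c' vs 'b' => differ
  Position 1: 'b' vs 'd' => differ
  Position 2: 'd' vs 'd' => same
  Position 3: 'c' vs 'a' => differ
  Position 4: 'b' vs 'b' => same
  Position 5: 'd' vs 'd' => same
  Position 6: 'a' vs 'b' => differ
Total differences (Hamming distance): 4

4


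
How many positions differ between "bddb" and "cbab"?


Comparing "bddb" and "cbab" position by position:
  Position 0: 'b' vs 'c' => DIFFER
  Position 1: 'd' vs 'b' => DIFFER
  Position 2: 'd' vs 'a' => DIFFER
  Position 3: 'b' vs 'b' => same
Positions that differ: 3

3


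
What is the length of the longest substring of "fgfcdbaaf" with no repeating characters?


Input: "fgfcdbaaf"
Sliding window (track last position of each char):
  Position 0 ('f'): window [0,0] length 1 -- new best
  Position 1 ('g'): window [0,1] length 2 -- new best
  Position 2 ('f'): repeat (last at 0), move window start to 1
  Position 2 ('f'): window [1,2] length 2
  Position 3 ('c'): window [1,3] length 3 -- new best
  Position 4 ('d'): window [1,4] length 4 -- new best
  Position 5 ('b'): window [1,5] length 5 -- new best
  Position 6 ('a'): window [1,6] length 6 -- new best
  Position 7 ('a'): repeat (last at 6), move window start to 7
  Position 7 ('a'): window [7,7] length 1
  Position 8 ('f'): window [7,8] length 2
Longest substring with no repeats: "gfcdba" with length 6

6


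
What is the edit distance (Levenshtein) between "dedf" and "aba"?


Computing edit distance: "dedf" -> "aba"
DP table:
           a    b    a
      0    1    2    3
  d   1    1    2    3
  e   2    2    2    3
  d   3    3    3    3
  f   4    4    4    4
Edit distance = dp[4][3] = 4

4


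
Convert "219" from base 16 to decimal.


Input: "219" in base 16
Positional expansion:
  Digit '2' (value 2) x 16^2 = 512
  Digit '1' (value 1) x 16^1 = 16
  Digit '9' (value 9) x 16^0 = 9
Sum = 537

537


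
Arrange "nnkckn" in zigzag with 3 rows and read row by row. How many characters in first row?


Zigzag "nnkckn" into 3 rows:
Placing characters:
  'n' => row 0
  'n' => row 1
  'k' => row 2
  'c' => row 1
  'k' => row 0
  'n' => row 1
Rows:
  Row 0: "nk"
  Row 1: "ncn"
  Row 2: "k"
First row length: 2

2


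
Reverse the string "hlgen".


Input: hlgen
Reading characters right to left:
  Position 4: 'n'
  Position 3: 'e'
  Position 2: 'g'
  Position 1: 'l'
  Position 0: 'h'
Reversed: neglh

neglh


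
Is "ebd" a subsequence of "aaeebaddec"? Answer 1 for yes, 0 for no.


Check if "ebd" is a subsequence of "aaeebaddec"
Greedy scan:
  Position 0 ('a'): no match needed
  Position 1 ('a'): no match needed
  Position 2 ('e'): matches sub[0] = 'e'
  Position 3 ('e'): no match needed
  Position 4 ('b'): matches sub[1] = 'b'
  Position 5 ('a'): no match needed
  Position 6 ('d'): matches sub[2] = 'd'
  Position 7 ('d'): no match needed
  Position 8 ('e'): no match needed
  Position 9 ('c'): no match needed
All 3 characters matched => is a subsequence

1


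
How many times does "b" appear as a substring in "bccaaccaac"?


Searching for "b" in "bccaaccaac"
Scanning each position:
  Position 0: "b" => MATCH
  Position 1: "c" => no
  Position 2: "c" => no
  Position 3: "a" => no
  Position 4: "a" => no
  Position 5: "c" => no
  Position 6: "c" => no
  Position 7: "a" => no
  Position 8: "a" => no
  Position 9: "c" => no
Total occurrences: 1

1


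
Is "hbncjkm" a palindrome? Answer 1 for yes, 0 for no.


Input: hbncjkm
Reversed: mkjcnbh
  Compare pos 0 ('h') with pos 6 ('m'): MISMATCH
  Compare pos 1 ('b') with pos 5 ('k'): MISMATCH
  Compare pos 2 ('n') with pos 4 ('j'): MISMATCH
Result: not a palindrome

0


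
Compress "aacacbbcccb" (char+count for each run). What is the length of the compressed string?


Input: aacacbbcccb
Runs:
  'a' x 2 => "a2"
  'c' x 1 => "c1"
  'a' x 1 => "a1"
  'c' x 1 => "c1"
  'b' x 2 => "b2"
  'c' x 3 => "c3"
  'b' x 1 => "b1"
Compressed: "a2c1a1c1b2c3b1"
Compressed length: 14

14


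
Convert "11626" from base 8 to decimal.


Input: "11626" in base 8
Positional expansion:
  Digit '1' (value 1) x 8^4 = 4096
  Digit '1' (value 1) x 8^3 = 512
  Digit '6' (value 6) x 8^2 = 384
  Digit '2' (value 2) x 8^1 = 16
  Digit '6' (value 6) x 8^0 = 6
Sum = 5014

5014


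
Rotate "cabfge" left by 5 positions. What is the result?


Input: "cabfge", rotate left by 5
First 5 characters: "cabfg"
Remaining characters: "e"
Concatenate remaining + first: "e" + "cabfg" = "ecabfg"

ecabfg


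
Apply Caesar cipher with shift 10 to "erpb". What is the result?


Caesar cipher: shift "erpb" by 10
  'e' (pos 4) + 10 = pos 14 = 'o'
  'r' (pos 17) + 10 = pos 1 = 'b'
  'p' (pos 15) + 10 = pos 25 = 'z'
  'b' (pos 1) + 10 = pos 11 = 'l'
Result: obzl

obzl
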